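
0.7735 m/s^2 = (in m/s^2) 0.7735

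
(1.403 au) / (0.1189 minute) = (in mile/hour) 6.581e+10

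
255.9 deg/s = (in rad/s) 4.466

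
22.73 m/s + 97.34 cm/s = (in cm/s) 2370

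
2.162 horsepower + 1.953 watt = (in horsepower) 2.165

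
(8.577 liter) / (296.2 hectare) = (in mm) 2.896e-06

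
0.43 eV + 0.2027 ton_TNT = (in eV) 5.293e+27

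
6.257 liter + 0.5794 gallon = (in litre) 8.45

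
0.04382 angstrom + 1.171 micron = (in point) 0.003319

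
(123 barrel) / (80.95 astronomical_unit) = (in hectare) 1.615e-16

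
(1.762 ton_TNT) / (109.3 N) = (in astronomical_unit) 0.0004509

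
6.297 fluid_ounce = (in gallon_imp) 0.04096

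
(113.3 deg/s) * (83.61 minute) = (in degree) 5.684e+05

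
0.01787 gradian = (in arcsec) 57.9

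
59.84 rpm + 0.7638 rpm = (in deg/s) 363.6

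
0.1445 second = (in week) 2.389e-07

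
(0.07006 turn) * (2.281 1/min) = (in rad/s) 0.01673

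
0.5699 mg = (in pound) 1.256e-06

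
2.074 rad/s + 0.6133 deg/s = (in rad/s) 2.085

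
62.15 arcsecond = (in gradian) 0.01918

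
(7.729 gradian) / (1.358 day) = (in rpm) 9.881e-06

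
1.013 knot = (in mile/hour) 1.166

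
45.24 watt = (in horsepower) 0.06067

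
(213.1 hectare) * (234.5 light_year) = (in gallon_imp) 1.04e+27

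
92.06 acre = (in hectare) 37.26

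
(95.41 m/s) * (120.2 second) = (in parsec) 3.717e-13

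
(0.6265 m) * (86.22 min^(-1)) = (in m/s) 0.9003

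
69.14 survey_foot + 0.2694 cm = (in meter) 21.08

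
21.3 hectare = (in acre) 52.63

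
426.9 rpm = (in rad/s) 44.7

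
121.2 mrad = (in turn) 0.01929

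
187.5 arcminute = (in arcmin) 187.5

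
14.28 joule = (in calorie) 3.413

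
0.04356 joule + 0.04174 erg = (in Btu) 4.129e-05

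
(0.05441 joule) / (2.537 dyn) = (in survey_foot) 7036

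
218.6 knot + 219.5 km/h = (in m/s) 173.4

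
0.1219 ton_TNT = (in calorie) 1.219e+08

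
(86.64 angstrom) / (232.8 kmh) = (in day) 1.551e-15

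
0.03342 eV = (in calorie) 1.28e-21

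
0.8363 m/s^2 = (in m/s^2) 0.8363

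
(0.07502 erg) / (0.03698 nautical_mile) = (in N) 1.095e-10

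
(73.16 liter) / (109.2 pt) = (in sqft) 20.44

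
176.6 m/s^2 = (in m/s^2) 176.6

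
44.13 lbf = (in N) 196.3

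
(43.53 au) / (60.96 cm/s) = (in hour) 2.967e+09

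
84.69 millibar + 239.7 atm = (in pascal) 2.43e+07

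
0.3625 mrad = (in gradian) 0.02308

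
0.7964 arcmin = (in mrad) 0.2317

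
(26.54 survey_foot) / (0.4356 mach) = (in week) 9.018e-08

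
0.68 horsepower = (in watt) 507.1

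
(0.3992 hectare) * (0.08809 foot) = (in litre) 1.072e+05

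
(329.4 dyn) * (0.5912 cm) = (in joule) 1.947e-05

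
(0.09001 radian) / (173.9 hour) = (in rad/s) 1.438e-07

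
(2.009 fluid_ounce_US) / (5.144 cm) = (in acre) 2.854e-07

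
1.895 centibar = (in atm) 0.0187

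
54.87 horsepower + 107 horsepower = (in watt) 1.207e+05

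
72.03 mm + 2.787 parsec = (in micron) 8.6e+22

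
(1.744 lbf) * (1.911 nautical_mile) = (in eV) 1.714e+23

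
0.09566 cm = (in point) 2.712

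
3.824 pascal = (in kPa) 0.003824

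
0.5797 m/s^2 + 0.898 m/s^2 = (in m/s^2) 1.478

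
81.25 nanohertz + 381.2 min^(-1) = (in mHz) 6353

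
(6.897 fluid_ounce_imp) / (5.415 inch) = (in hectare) 1.425e-07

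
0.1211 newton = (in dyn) 1.211e+04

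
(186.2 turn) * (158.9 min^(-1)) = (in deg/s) 1.775e+05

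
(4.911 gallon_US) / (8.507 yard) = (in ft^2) 0.02572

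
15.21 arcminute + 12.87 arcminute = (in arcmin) 28.08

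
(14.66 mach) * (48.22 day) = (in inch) 8.188e+11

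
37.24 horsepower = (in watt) 2.777e+04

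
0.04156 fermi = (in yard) 4.545e-17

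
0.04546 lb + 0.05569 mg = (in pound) 0.04546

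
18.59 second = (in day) 0.0002152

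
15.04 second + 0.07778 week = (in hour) 13.07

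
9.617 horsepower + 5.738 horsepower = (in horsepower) 15.36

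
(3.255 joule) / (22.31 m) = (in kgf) 0.01488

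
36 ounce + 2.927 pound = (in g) 2348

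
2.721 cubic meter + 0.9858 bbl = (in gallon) 760.2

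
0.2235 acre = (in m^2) 904.5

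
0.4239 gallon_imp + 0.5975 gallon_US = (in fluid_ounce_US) 141.6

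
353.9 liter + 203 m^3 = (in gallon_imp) 4.473e+04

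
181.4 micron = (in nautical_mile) 9.795e-08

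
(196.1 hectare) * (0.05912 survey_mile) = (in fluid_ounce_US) 6.309e+12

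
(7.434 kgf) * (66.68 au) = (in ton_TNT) 1.738e+05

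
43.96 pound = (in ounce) 703.4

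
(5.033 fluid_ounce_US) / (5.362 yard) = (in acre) 7.502e-09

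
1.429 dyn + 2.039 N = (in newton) 2.039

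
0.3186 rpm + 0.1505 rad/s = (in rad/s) 0.1839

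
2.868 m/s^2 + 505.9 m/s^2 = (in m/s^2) 508.8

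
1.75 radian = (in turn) 0.2785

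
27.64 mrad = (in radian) 0.02764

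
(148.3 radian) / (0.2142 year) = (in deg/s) 0.001258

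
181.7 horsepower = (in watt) 1.355e+05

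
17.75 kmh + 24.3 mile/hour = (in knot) 30.7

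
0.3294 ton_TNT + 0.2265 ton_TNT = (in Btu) 2.205e+06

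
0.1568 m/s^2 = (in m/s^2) 0.1568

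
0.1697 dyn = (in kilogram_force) 1.73e-07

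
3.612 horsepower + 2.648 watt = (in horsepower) 3.616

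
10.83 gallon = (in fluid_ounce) 1386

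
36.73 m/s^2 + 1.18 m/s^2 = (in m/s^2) 37.91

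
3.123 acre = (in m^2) 1.264e+04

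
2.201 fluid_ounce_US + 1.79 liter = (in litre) 1.855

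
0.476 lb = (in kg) 0.2159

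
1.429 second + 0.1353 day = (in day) 0.1353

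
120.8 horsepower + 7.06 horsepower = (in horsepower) 127.9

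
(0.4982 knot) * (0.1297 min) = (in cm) 199.4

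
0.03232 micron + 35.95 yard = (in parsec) 1.065e-15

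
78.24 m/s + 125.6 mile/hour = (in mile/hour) 300.6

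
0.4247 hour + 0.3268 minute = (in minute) 25.81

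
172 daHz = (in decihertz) 1.72e+04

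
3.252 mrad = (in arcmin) 11.18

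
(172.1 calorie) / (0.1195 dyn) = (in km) 6.026e+05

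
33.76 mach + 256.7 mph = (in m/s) 1.161e+04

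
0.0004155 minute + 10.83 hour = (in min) 649.8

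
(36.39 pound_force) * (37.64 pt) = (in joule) 2.149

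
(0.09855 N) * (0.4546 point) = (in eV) 9.865e+13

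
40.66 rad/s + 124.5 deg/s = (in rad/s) 42.83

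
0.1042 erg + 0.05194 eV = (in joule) 1.042e-08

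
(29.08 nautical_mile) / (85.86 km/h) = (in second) 2258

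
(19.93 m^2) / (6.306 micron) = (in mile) 1964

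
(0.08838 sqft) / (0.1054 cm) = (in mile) 0.004841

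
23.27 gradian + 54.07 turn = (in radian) 340.1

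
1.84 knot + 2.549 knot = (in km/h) 8.128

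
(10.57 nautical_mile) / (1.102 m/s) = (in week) 0.02937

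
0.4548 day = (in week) 0.06497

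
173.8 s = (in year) 5.511e-06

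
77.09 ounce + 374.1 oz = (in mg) 1.279e+07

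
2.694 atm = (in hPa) 2730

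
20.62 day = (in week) 2.946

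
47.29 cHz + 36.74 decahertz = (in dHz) 3679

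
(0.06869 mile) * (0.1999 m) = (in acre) 0.005461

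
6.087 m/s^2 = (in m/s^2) 6.087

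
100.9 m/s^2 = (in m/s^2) 100.9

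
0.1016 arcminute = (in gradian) 0.001881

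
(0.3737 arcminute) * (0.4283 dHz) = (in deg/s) 0.0002668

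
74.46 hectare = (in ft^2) 8.015e+06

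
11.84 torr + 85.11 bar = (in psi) 1235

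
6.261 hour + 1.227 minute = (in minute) 376.9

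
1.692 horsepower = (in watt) 1262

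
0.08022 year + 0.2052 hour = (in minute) 4.218e+04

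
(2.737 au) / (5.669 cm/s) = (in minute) 1.204e+11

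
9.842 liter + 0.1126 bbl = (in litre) 27.74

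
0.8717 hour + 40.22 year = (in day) 1.468e+04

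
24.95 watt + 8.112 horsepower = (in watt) 6074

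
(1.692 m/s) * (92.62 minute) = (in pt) 2.665e+07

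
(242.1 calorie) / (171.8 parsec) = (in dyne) 1.911e-11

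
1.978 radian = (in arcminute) 6800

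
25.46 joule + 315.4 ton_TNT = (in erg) 1.32e+19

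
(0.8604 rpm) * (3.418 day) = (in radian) 2.661e+04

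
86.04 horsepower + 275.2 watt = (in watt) 6.444e+04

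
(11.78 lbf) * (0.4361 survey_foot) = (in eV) 4.347e+19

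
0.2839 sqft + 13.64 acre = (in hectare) 5.52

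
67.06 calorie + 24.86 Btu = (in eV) 1.655e+23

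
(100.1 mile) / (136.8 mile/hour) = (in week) 0.004356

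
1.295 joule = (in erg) 1.295e+07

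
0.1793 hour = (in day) 0.007471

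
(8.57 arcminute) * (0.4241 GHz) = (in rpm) 1.01e+07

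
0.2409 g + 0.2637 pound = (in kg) 0.1199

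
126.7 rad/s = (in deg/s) 7259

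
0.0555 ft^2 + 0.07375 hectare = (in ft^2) 7938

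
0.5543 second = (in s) 0.5543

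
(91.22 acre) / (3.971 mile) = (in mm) 5.776e+04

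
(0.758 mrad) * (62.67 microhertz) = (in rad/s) 4.75e-08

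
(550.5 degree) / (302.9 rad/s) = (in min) 0.0005287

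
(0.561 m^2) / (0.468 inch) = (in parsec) 1.529e-15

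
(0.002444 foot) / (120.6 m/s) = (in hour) 1.716e-09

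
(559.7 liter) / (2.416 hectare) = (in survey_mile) 1.439e-08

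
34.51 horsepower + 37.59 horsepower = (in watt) 5.376e+04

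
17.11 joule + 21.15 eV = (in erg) 1.711e+08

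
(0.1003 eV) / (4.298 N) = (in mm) 3.739e-18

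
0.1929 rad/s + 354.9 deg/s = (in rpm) 60.99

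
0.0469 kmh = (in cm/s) 1.303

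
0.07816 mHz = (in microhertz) 78.16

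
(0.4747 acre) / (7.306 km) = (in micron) 2.629e+05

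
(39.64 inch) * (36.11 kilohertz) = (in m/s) 3.636e+04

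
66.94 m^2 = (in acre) 0.01654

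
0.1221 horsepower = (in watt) 91.05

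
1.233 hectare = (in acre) 3.047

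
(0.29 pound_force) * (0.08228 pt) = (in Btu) 3.549e-08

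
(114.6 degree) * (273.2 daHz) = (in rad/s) 5464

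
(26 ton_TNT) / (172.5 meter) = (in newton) 6.306e+08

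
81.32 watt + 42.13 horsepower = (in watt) 3.15e+04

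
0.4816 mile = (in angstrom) 7.751e+12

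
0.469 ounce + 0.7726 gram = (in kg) 0.01407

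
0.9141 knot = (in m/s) 0.4703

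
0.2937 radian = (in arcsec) 6.058e+04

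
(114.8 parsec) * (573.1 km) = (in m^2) 2.03e+24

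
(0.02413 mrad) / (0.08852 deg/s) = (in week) 2.582e-08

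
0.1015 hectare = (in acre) 0.2508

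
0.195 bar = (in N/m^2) 1.95e+04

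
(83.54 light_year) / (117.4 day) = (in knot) 1.515e+11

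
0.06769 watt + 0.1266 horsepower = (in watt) 94.47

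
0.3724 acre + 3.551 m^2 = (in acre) 0.3733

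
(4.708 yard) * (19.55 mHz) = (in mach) 0.0002472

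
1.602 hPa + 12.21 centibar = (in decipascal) 1.237e+05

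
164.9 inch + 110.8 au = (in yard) 1.813e+13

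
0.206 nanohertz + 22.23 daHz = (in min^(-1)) 1.334e+04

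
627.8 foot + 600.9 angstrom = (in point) 5.424e+05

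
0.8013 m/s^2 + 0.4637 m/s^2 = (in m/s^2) 1.265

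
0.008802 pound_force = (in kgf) 0.003993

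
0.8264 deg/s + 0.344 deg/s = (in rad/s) 0.02043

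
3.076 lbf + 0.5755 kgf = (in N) 19.33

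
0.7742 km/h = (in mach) 0.0006316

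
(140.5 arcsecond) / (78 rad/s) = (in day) 1.011e-10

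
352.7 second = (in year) 1.118e-05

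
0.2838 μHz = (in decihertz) 2.838e-06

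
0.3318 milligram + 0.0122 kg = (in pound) 0.0269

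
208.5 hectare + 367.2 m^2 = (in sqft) 2.245e+07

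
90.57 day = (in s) 7.825e+06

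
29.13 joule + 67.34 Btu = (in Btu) 67.37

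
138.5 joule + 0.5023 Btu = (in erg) 6.685e+09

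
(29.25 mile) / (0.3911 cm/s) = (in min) 2.006e+05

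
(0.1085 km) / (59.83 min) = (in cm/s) 3.022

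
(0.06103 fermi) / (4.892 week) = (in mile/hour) 4.614e-23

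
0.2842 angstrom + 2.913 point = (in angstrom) 1.028e+07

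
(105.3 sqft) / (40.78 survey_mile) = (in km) 1.491e-07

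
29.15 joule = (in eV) 1.819e+20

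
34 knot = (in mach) 0.05137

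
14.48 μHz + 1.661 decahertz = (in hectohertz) 0.1661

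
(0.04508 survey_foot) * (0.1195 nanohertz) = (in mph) 3.673e-12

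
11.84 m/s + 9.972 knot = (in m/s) 16.97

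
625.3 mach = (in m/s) 2.129e+05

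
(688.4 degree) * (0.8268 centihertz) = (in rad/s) 0.09934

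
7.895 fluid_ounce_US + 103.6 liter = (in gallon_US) 27.43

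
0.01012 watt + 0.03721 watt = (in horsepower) 6.347e-05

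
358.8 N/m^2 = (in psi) 0.05204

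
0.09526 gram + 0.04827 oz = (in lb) 0.003227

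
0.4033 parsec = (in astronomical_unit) 8.319e+04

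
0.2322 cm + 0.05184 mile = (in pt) 2.365e+05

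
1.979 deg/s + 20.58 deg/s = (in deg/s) 22.56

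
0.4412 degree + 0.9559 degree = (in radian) 0.02438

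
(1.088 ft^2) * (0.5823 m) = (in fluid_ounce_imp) 2072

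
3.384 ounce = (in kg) 0.09593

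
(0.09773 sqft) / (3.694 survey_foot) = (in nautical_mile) 4.354e-06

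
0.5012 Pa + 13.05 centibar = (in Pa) 1.305e+04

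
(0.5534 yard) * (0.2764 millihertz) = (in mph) 0.0003129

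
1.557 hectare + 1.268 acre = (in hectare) 2.07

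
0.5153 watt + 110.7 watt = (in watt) 111.2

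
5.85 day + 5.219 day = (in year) 0.03033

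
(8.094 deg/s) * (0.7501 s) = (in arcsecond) 2.186e+04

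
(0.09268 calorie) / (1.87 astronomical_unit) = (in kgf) 1.413e-13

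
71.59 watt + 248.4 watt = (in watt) 320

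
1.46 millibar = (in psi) 0.02118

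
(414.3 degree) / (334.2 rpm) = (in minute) 0.003444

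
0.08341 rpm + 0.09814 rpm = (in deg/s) 1.089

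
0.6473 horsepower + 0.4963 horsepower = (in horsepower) 1.144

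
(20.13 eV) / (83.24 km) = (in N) 3.875e-23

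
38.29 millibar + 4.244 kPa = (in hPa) 80.73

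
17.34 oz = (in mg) 4.916e+05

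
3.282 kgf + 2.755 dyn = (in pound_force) 7.236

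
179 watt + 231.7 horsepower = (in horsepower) 231.9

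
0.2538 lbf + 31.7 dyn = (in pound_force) 0.2539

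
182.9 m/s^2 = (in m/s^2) 182.9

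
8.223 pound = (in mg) 3.73e+06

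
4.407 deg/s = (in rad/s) 0.07692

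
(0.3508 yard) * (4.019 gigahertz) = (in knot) 2.506e+09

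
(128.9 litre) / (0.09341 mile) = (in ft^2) 0.00923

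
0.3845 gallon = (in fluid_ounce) 49.22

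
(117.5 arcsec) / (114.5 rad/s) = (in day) 5.758e-11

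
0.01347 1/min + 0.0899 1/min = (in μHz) 1723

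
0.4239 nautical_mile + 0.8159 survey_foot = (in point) 2.226e+06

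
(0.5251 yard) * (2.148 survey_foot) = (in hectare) 3.144e-05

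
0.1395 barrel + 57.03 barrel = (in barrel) 57.17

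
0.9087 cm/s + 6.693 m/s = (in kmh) 24.13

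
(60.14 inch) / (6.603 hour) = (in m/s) 6.426e-05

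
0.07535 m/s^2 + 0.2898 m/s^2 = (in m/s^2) 0.3651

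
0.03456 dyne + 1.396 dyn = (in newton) 1.431e-05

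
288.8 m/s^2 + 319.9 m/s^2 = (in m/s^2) 608.7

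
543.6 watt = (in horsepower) 0.729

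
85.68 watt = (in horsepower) 0.1149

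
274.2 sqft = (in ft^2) 274.2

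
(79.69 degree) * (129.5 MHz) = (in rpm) 1.72e+09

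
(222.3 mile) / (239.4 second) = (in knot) 2905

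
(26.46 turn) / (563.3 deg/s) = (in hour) 0.004697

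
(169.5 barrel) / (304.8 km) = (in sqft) 0.0009517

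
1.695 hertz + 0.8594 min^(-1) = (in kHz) 0.001709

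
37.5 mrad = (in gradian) 2.387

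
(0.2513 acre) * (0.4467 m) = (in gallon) 1.2e+05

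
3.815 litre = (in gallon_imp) 0.8392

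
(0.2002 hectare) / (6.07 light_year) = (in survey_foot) 1.144e-13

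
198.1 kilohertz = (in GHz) 0.0001981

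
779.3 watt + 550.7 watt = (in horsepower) 1.784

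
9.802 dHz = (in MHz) 9.802e-07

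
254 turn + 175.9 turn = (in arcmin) 9.286e+06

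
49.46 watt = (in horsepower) 0.06633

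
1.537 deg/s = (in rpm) 0.2562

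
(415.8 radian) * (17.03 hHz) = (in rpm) 6.762e+06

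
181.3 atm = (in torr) 1.378e+05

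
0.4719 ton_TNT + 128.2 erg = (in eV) 1.232e+28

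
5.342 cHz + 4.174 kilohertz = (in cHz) 4.174e+05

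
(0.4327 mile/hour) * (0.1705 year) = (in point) 2.948e+09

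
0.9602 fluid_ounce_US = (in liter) 0.0284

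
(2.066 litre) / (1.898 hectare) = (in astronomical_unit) 7.276e-19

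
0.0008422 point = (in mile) 1.846e-10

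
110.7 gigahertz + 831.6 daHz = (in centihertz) 1.107e+13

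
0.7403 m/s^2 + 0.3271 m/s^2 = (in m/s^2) 1.067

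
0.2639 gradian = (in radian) 0.004145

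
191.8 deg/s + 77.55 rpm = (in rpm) 109.5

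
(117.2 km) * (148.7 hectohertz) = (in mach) 5.118e+06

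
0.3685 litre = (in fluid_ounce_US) 12.46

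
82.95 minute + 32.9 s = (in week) 0.008284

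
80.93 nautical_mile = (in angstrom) 1.499e+15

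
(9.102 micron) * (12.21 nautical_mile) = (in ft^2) 2.215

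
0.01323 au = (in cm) 1.979e+11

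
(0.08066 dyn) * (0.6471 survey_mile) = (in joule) 0.00084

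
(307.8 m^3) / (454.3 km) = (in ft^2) 0.007293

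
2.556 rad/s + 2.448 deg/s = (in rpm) 24.82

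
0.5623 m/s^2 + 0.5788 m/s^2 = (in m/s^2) 1.141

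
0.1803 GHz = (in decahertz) 1.803e+07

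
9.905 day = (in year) 0.02714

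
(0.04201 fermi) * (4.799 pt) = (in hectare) 7.112e-24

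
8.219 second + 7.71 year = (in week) 402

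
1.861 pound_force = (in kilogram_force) 0.8441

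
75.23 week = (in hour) 1.264e+04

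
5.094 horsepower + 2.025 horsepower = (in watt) 5309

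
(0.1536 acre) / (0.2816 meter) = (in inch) 8.69e+04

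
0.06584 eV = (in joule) 1.055e-20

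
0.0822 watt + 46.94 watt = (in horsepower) 0.06306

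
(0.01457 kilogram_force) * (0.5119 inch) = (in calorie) 0.000444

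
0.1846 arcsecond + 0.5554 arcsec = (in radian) 3.588e-06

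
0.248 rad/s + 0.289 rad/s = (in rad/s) 0.537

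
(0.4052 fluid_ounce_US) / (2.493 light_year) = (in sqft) 5.469e-21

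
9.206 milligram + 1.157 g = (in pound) 0.002571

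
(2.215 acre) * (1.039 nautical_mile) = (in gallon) 4.557e+09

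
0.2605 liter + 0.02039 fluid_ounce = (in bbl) 0.001642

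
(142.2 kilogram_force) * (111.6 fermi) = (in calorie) 3.72e-11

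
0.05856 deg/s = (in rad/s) 0.001022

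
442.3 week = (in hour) 7.431e+04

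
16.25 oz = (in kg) 0.4607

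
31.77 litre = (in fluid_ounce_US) 1074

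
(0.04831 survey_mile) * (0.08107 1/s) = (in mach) 0.01851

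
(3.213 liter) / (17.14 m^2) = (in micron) 187.5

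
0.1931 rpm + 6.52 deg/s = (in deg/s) 7.679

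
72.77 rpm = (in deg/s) 436.6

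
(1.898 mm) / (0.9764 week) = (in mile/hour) 7.19e-09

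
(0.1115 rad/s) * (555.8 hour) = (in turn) 3.551e+04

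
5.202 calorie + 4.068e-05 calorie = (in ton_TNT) 5.202e-09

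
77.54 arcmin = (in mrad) 22.56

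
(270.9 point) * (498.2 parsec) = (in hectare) 1.469e+14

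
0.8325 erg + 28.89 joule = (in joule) 28.89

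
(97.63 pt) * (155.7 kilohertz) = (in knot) 1.042e+04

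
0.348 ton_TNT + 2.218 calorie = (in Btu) 1.38e+06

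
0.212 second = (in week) 3.505e-07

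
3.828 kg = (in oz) 135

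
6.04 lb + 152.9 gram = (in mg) 2.893e+06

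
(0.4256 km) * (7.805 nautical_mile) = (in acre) 1520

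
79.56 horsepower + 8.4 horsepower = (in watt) 6.559e+04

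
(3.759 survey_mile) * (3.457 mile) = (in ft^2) 3.623e+08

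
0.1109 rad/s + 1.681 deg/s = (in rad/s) 0.1402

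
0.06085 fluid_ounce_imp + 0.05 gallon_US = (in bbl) 0.001201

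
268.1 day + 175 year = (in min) 9.237e+07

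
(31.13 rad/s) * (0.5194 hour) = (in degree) 3.335e+06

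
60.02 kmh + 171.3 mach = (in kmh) 2.1e+05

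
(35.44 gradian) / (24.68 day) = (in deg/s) 1.496e-05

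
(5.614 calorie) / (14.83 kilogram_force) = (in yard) 0.1766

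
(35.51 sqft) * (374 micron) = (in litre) 1.234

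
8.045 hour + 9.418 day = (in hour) 234.1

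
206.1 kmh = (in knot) 111.3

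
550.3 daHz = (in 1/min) 3.302e+05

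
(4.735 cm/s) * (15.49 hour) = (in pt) 7.485e+06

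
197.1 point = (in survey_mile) 4.321e-05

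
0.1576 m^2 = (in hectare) 1.576e-05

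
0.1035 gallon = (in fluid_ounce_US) 13.25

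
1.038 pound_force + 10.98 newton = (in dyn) 1.56e+06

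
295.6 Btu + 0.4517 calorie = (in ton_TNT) 7.454e-05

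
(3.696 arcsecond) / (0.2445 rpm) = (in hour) 1.944e-07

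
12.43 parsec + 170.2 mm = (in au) 2.564e+06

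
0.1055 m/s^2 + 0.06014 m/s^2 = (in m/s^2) 0.1656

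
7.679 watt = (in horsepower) 0.0103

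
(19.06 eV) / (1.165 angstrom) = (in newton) 2.621e-08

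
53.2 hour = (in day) 2.217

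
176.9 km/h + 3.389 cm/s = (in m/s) 49.17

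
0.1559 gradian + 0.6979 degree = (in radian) 0.01463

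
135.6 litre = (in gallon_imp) 29.83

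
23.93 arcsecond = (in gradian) 0.007386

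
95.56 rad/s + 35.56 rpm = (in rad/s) 99.28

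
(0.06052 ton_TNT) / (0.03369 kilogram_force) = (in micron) 7.664e+14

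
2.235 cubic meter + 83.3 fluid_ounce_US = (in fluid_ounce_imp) 7.875e+04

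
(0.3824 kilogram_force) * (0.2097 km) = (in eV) 4.908e+21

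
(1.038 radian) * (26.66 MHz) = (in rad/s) 2.767e+07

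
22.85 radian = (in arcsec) 4.713e+06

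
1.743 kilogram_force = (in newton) 17.09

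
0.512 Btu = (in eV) 3.372e+21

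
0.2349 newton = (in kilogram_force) 0.02395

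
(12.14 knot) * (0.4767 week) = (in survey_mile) 1119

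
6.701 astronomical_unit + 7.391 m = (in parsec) 3.249e-05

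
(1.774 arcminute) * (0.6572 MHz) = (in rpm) 3239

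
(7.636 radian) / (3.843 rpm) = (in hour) 0.005271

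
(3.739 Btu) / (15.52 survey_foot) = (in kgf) 85.04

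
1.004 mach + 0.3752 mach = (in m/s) 469.6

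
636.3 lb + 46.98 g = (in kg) 288.7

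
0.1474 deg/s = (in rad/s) 0.002573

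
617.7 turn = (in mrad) 3.881e+06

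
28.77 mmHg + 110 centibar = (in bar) 1.138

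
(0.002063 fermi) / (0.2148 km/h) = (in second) 3.458e-17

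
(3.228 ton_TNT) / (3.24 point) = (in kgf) 1.205e+12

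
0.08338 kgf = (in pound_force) 0.1838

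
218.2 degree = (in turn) 0.6061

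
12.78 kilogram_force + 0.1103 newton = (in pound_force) 28.2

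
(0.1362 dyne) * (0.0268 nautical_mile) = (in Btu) 6.407e-08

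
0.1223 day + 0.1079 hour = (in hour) 3.043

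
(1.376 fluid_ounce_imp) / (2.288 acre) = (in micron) 0.004222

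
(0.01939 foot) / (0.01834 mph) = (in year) 2.286e-08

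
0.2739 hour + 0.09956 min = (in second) 992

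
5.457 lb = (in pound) 5.457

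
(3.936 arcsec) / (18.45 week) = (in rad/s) 1.71e-12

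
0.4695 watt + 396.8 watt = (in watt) 397.3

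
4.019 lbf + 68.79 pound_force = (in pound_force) 72.81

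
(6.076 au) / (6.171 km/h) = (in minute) 8.838e+09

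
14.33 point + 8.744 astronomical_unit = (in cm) 1.308e+14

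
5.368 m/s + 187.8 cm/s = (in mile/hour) 16.21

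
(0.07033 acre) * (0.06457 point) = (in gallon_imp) 1.426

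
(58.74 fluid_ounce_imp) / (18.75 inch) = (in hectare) 3.504e-07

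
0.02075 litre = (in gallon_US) 0.005482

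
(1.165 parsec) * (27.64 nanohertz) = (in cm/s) 9.936e+10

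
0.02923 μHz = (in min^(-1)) 1.754e-06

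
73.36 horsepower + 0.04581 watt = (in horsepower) 73.36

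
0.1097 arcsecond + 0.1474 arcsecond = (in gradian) 7.935e-05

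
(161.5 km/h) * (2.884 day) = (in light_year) 1.182e-09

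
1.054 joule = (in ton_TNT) 2.519e-10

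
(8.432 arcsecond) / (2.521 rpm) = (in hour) 4.301e-08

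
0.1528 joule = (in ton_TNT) 3.652e-11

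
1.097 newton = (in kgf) 0.1119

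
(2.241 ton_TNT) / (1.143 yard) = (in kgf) 9.148e+08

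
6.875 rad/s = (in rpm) 65.65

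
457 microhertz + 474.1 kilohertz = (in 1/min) 2.845e+07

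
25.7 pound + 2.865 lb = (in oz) 457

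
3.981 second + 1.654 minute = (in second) 103.2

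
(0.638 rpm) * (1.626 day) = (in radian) 9386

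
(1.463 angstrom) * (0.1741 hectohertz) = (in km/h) 9.169e-09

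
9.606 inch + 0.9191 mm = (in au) 1.637e-12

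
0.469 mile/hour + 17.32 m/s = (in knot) 34.07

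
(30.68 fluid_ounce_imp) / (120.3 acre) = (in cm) 1.791e-07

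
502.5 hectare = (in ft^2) 5.409e+07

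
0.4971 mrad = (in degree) 0.02848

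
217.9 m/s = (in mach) 0.6399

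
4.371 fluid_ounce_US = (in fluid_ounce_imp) 4.55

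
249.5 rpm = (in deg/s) 1497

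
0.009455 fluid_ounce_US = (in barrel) 1.759e-06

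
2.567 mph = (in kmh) 4.131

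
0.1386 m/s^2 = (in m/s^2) 0.1386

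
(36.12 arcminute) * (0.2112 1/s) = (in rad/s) 0.002219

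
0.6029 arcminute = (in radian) 0.0001754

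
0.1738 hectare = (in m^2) 1738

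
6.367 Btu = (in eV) 4.193e+22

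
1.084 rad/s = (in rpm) 10.35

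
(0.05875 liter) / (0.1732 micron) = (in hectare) 0.03392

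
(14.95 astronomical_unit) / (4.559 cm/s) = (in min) 8.176e+11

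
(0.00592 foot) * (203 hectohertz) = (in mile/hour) 81.94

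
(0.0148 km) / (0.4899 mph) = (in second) 67.58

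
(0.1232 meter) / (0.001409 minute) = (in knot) 2.833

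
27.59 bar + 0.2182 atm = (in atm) 27.45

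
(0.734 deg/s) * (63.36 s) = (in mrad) 811.7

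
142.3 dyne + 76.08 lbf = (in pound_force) 76.08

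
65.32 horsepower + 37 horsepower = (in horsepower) 102.3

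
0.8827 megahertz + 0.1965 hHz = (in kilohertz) 882.7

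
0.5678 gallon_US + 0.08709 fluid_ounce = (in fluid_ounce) 72.77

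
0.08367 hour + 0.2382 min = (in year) 1e-05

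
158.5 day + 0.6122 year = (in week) 54.56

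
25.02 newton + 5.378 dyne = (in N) 25.02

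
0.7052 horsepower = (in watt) 525.9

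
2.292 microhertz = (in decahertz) 2.292e-07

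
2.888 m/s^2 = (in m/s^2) 2.888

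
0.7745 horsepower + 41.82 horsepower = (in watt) 3.176e+04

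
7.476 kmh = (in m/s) 2.077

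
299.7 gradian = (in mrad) 4708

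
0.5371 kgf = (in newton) 5.267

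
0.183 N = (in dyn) 1.83e+04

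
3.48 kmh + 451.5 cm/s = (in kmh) 19.73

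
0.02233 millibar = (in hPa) 0.02233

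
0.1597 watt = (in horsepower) 0.0002142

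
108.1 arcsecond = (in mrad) 0.5241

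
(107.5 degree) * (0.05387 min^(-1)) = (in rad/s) 0.001685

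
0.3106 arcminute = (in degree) 0.005177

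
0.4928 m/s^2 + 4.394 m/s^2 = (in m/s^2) 4.887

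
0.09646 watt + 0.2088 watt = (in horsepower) 0.0004094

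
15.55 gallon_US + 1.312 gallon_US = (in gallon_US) 16.86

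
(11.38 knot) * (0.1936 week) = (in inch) 2.699e+07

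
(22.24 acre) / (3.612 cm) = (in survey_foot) 8.175e+06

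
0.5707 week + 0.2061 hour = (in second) 3.459e+05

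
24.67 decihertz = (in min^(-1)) 148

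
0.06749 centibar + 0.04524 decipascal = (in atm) 0.0006661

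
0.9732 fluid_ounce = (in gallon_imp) 0.006331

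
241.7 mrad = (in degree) 13.85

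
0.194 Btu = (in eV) 1.278e+21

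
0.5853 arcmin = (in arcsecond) 35.12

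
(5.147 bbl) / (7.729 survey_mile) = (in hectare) 6.579e-09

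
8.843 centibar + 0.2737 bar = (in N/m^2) 3.621e+04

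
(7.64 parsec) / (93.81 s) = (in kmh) 9.047e+15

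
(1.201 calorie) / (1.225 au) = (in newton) 2.742e-11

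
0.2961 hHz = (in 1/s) 29.61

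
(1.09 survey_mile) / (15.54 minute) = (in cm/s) 188.1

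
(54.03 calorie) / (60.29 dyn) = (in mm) 3.75e+08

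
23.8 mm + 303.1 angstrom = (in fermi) 2.38e+13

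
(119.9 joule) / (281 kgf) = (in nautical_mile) 2.349e-05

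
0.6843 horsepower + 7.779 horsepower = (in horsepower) 8.463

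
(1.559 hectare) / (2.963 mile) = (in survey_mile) 0.002031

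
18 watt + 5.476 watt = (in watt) 23.48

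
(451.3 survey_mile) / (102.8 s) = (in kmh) 2.543e+04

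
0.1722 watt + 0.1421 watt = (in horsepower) 0.0004215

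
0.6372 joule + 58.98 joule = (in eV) 3.721e+20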